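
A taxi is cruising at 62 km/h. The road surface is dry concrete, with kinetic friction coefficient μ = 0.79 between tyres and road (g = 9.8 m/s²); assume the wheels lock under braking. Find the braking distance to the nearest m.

62 km/h ÷ 3.6 = 17.2222 m/s.
a = μg = 0.79 × 9.8 = 7.742 m/s².
Braking distance = v²/(2a) = 17.2222² / (2 × 7.742) = 296.604 / 15.484 = 19.156 m.

Braking distance ≈ 19 m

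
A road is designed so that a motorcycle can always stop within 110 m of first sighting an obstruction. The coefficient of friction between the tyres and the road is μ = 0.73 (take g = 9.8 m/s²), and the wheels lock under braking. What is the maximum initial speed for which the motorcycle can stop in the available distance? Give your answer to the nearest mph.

a = μg = 0.73 × 9.8 = 7.154 m/s².
v²/(2a) = d ⇒ v = √(2 × 7.154 × 110) = √1573.88 = 39.6722 m/s.
39.6722 m/s ÷ 0.44704 = 88.744 mph.

Maximum speed ≈ 89 mph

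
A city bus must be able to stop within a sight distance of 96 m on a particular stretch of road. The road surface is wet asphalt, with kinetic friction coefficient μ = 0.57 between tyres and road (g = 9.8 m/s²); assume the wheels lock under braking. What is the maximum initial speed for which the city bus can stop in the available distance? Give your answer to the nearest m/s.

Maximum speed ≈ 33 m/s

a = μg = 0.57 × 9.8 = 5.586 m/s².
v²/(2a) = d ⇒ v = √(2 × 5.586 × 96) = √1072.51 = 32.7492 m/s.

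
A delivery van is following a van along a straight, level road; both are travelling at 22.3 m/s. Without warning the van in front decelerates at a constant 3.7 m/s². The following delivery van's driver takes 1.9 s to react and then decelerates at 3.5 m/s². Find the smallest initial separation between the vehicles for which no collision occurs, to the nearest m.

Minimum gap ≈ 46 m

Leader travels v²/(2a_L) = 497.290 / 7.400 = 67.201 m before stopping.
Follower covers v·t_r = 22.3000 × 1.9 = 42.370 m while reacting, then v²/(2a_F) = 497.290 / 7.000 = 71.041 m while braking, for a total of 42.370 + 71.041 = 113.411 m.
Since a_F ≤ a_L and the follower starts braking later, the follower is never slower than the leader, so the closest approach is when both have stopped.
Minimum gap = 113.411 − 67.201 = 46.210 m.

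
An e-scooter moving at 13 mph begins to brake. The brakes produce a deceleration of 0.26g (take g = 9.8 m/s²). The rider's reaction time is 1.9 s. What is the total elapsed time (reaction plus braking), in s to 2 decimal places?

13 mph × 0.44704 = 5.8115 m/s.
a = 0.26 × 9.8 = 2.548 m/s².
Braking time = v/a = 5.8115 / 2.548 = 2.281 s.
Total = 1.9 + 2.281 = 4.181 s.

Total time ≈ 4.18 s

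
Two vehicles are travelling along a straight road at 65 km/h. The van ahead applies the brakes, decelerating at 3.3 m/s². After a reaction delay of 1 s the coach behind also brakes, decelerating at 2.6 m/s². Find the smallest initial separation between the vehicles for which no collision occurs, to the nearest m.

65 km/h ÷ 3.6 = 18.0556 m/s.
Leader travels v²/(2a_L) = 326.005 / 6.600 = 49.395 m before stopping.
Follower covers v·t_r = 18.0556 × 1 = 18.056 m while reacting, then v²/(2a_F) = 326.005 / 5.200 = 62.693 m while braking, for a total of 18.056 + 62.693 = 80.749 m.
Since a_F ≤ a_L and the follower starts braking later, the follower is never slower than the leader, so the closest approach is when both have stopped.
Minimum gap = 80.749 − 49.395 = 31.354 m.

Minimum gap ≈ 31 m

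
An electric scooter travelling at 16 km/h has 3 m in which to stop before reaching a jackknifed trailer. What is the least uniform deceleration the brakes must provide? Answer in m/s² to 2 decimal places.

Required deceleration ≈ 3.29 m/s²

16 km/h ÷ 3.6 = 4.4444 m/s.
v² = 2a·d ⇒ a = v²/(2d) = 4.4444² / (2 × 3.000) = 19.753 / 6.000 = 3.2922 m/s².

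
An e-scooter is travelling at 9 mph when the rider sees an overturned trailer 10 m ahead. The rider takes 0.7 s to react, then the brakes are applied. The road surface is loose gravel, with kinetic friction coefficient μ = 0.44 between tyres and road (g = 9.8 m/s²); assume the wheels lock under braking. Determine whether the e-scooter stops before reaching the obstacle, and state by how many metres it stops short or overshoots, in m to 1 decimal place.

9 mph × 0.44704 = 4.0234 m/s.
a = μg = 0.44 × 9.8 = 4.312 m/s².
Reaction distance = 4.0234 × 0.7 = 2.816 m.
Braking distance = v²/(2a) = 16.188 / 8.624 = 1.877 m.
Total stopping distance = 2.816 + 1.877 = 4.693 m, vs 10 m available — it stops with 10 − 4.693 = 5.307 m to spare.

Yes — it stops 5.3 m short of the obstacle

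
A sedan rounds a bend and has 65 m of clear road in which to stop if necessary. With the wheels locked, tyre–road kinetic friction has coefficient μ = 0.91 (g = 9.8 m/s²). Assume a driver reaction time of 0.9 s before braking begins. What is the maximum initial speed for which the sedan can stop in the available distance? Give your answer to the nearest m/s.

a = μg = 0.91 × 9.8 = 8.918 m/s².
Stopping distance: v·t_r + v²/(2a) = 65 with t_r = 0.9 s and a = 8.918 m/s².
So v² + 16.052 v − 1159.34 = 0.
Positive root: v = −a·t_r + √((a·t_r)² + 2a·d) = −8.026 + √(64.417 + 1159.34) = 26.9562 m/s.

Maximum speed ≈ 27 m/s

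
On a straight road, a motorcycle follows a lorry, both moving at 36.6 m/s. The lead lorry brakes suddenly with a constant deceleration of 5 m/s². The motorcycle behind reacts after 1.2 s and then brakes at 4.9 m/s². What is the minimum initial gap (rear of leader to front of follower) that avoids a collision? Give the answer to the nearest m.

Leader travels v²/(2a_L) = 1339.560 / 10.000 = 133.956 m before stopping.
Follower covers v·t_r = 36.6000 × 1.2 = 43.920 m while reacting, then v²/(2a_F) = 1339.560 / 9.800 = 136.690 m while braking, for a total of 43.920 + 136.690 = 180.610 m.
Since a_F ≤ a_L and the follower starts braking later, the follower is never slower than the leader, so the closest approach is when both have stopped.
Minimum gap = 180.610 − 133.956 = 46.654 m.

Minimum gap ≈ 47 m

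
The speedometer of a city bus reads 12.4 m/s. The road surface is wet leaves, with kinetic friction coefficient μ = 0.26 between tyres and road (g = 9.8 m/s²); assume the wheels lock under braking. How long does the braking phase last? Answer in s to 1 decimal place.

a = μg = 0.26 × 9.8 = 2.548 m/s².
Braking time = v/a = 12.4000 / 2.548 = 4.867 s.

Braking time ≈ 4.9 s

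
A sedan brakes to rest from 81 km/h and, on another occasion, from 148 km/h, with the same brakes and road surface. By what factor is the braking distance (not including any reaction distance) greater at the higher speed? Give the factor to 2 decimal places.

Braking distance d = v²/(2a), so with a fixed, d ∝ v².
Factor = (148/81)² = 1.8272² = 3.3387.

Factor ≈ 3.34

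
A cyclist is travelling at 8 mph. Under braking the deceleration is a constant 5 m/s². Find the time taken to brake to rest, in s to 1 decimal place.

8 mph × 0.44704 = 3.5763 m/s.
Braking time = v/a = 3.5763 / 5.000 = 0.715 s.

Braking time ≈ 0.7 s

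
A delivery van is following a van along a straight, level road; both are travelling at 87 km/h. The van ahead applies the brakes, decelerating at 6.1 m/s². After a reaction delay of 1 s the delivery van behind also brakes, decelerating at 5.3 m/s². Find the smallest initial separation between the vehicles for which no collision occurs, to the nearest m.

87 km/h ÷ 3.6 = 24.1667 m/s.
Leader travels v²/(2a_L) = 584.029 / 12.200 = 47.871 m before stopping.
Follower covers v·t_r = 24.1667 × 1 = 24.167 m while reacting, then v²/(2a_F) = 584.029 / 10.600 = 55.097 m while braking, for a total of 24.167 + 55.097 = 79.264 m.
Since a_F ≤ a_L and the follower starts braking later, the follower is never slower than the leader, so the closest approach is when both have stopped.
Minimum gap = 79.264 − 47.871 = 31.393 m.

Minimum gap ≈ 31 m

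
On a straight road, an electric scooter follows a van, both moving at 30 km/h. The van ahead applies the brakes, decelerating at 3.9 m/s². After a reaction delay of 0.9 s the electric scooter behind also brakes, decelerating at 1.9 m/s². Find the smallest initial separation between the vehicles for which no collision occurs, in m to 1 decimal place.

Minimum gap ≈ 16.9 m

30 km/h ÷ 3.6 = 8.3333 m/s.
Leader travels v²/(2a_L) = 69.444 / 7.800 = 8.903 m before stopping.
Follower covers v·t_r = 8.3333 × 0.9 = 7.500 m while reacting, then v²/(2a_F) = 69.444 / 3.800 = 18.275 m while braking, for a total of 7.500 + 18.275 = 25.775 m.
Since a_F ≤ a_L and the follower starts braking later, the follower is never slower than the leader, so the closest approach is when both have stopped.
Minimum gap = 25.775 − 8.903 = 16.872 m.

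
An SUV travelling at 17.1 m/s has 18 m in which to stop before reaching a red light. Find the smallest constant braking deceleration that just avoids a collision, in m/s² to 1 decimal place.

Required deceleration ≈ 8.1 m/s²

v² = 2a·d ⇒ a = v²/(2d) = 17.1000² / (2 × 18.000) = 292.410 / 36.000 = 8.1225 m/s².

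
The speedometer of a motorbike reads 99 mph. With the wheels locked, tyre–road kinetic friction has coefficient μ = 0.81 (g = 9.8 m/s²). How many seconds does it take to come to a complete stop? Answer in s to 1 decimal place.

Braking time ≈ 5.6 s

99 mph × 0.44704 = 44.2570 m/s.
a = μg = 0.81 × 9.8 = 7.938 m/s².
Braking time = v/a = 44.2570 / 7.938 = 5.575 s.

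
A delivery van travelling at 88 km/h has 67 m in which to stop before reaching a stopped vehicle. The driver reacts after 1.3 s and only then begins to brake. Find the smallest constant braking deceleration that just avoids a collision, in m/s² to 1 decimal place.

Required deceleration ≈ 8.5 m/s²

88 km/h ÷ 3.6 = 24.4444 m/s.
Distance covered during reaction = 24.4444 × 1.3 = 31.778 m.
Distance available for braking: 67 − 31.778 = 35.222 m.
v² = 2a·d ⇒ a = v²/(2d) = 24.4444² / (2 × 35.222) = 597.529 / 70.444 = 8.4823 m/s².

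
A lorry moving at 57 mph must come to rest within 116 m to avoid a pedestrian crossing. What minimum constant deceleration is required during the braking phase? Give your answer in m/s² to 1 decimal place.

Required deceleration ≈ 2.8 m/s²

57 mph × 0.44704 = 25.4813 m/s.
v² = 2a·d ⇒ a = v²/(2d) = 25.4813² / (2 × 116.000) = 649.297 / 232.000 = 2.7987 m/s².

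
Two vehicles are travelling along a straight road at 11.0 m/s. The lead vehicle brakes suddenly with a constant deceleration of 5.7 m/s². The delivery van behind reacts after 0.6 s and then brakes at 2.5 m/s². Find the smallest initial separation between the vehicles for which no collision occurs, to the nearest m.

Leader travels v²/(2a_L) = 121.000 / 11.400 = 10.614 m before stopping.
Follower covers v·t_r = 11.0000 × 0.6 = 6.600 m while reacting, then v²/(2a_F) = 121.000 / 5.000 = 24.200 m while braking, for a total of 6.600 + 24.200 = 30.800 m.
Since a_F ≤ a_L and the follower starts braking later, the follower is never slower than the leader, so the closest approach is when both have stopped.
Minimum gap = 30.800 − 10.614 = 20.186 m.

Minimum gap ≈ 20 m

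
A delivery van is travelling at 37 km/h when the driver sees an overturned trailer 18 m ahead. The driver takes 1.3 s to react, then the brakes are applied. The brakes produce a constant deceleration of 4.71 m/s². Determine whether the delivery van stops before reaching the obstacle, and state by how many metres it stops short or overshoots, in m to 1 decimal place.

No — it overshoots by 6.6 m

37 km/h ÷ 3.6 = 10.2778 m/s.
Reaction distance = 10.2778 × 1.3 = 13.361 m.
Braking distance = v²/(2a) = 105.633 / 9.420 = 11.214 m.
Total stopping distance = 13.361 + 11.214 = 24.575 m, vs 18 m available — it cannot stop in time and overshoots by 24.575 − 18 = 6.575 m.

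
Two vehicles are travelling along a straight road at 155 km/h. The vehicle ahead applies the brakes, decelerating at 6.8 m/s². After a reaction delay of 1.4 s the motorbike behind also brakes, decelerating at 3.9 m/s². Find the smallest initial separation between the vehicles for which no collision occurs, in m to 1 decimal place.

155 km/h ÷ 3.6 = 43.0556 m/s.
Leader travels v²/(2a_L) = 1853.785 / 13.600 = 136.308 m before stopping.
Follower covers v·t_r = 43.0556 × 1.4 = 60.278 m while reacting, then v²/(2a_F) = 1853.785 / 7.800 = 237.665 m while braking, for a total of 60.278 + 237.665 = 297.943 m.
Since a_F ≤ a_L and the follower starts braking later, the follower is never slower than the leader, so the closest approach is when both have stopped.
Minimum gap = 297.943 − 136.308 = 161.635 m.

Minimum gap ≈ 161.6 m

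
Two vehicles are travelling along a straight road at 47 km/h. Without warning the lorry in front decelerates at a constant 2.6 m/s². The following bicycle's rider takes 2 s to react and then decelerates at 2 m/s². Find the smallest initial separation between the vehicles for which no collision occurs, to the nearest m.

Minimum gap ≈ 36 m

47 km/h ÷ 3.6 = 13.0556 m/s.
Leader travels v²/(2a_L) = 170.449 / 5.200 = 32.779 m before stopping.
Follower covers v·t_r = 13.0556 × 2 = 26.111 m while reacting, then v²/(2a_F) = 170.449 / 4.000 = 42.612 m while braking, for a total of 26.111 + 42.612 = 68.723 m.
Since a_F ≤ a_L and the follower starts braking later, the follower is never slower than the leader, so the closest approach is when both have stopped.
Minimum gap = 68.723 − 32.779 = 35.944 m.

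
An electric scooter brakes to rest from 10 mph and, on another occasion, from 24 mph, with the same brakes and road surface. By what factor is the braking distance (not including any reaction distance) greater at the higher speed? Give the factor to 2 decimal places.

Factor ≈ 5.76

Braking distance d = v²/(2a), so with a fixed, d ∝ v².
Factor = (24/10)² = 2.4000² = 5.7600.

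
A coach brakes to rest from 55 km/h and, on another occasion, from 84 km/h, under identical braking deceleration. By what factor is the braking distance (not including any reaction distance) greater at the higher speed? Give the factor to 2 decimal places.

Factor ≈ 2.33

Braking distance d = v²/(2a), so with a fixed, d ∝ v².
Factor = (84/55)² = 1.5273² = 2.3326.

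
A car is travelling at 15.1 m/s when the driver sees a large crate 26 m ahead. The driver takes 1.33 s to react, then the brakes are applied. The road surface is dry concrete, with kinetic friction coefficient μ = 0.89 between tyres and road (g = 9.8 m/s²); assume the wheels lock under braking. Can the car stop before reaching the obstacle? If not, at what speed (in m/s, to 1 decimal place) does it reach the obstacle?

No — it strikes the obstacle at 11.2 m/s

a = μg = 0.89 × 9.8 = 8.722 m/s².
Reaction distance = 15.1000 × 1.33 = 20.083 m.
Braking distance needed to stop: v²/(2a) = 228.010 / 17.444 = 13.071 m, so total needed = 20.083 + 13.071 = 33.154 m > 26 m — it cannot stop.
Distance remaining when braking begins: 26 − 20.083 = 5.917 m.
v² = v₀² − 2a·d = 228.010 − 2 × 8.722 × 5.917 = 124.794 m²/s².
v = √124.794 = 11.171 m/s.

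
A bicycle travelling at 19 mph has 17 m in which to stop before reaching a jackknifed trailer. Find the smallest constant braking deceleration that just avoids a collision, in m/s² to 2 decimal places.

19 mph × 0.44704 = 8.4938 m/s.
v² = 2a·d ⇒ a = v²/(2d) = 8.4938² / (2 × 17.000) = 72.145 / 34.000 = 2.1219 m/s².

Required deceleration ≈ 2.12 m/s²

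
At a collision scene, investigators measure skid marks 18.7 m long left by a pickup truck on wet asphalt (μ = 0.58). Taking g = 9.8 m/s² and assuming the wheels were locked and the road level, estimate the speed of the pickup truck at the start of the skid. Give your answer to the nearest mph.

Initial speed ≈ 33 mph

Deceleration a = μg = 0.58 × 9.8 = 5.684 m/s².
v = √(2a·d) = √(2 × 5.684 × 18.7) = √212.582 = 14.5802 m/s.
= 14.5802 ÷ 0.44704 = 32.615 mph.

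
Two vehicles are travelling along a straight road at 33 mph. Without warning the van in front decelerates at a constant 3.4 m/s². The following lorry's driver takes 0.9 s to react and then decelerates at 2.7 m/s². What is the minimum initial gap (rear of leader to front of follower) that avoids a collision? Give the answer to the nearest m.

33 mph × 0.44704 = 14.7523 m/s.
Leader travels v²/(2a_L) = 217.630 / 6.800 = 32.004 m before stopping.
Follower covers v·t_r = 14.7523 × 0.9 = 13.277 m while reacting, then v²/(2a_F) = 217.630 / 5.400 = 40.302 m while braking, for a total of 13.277 + 40.302 = 53.579 m.
Since a_F ≤ a_L and the follower starts braking later, the follower is never slower than the leader, so the closest approach is when both have stopped.
Minimum gap = 53.579 − 32.004 = 21.575 m.

Minimum gap ≈ 22 m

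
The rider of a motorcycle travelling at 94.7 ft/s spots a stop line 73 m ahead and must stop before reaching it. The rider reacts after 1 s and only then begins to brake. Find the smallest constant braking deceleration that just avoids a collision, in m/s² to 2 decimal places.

Required deceleration ≈ 9.44 m/s²

94.7 ft/s × 0.3048 = 28.8646 m/s.
Distance covered during reaction = 28.8646 × 1 = 28.865 m.
Distance available for braking: 73 − 28.865 = 44.135 m.
v² = 2a·d ⇒ a = v²/(2d) = 28.8646² / (2 × 44.135) = 833.165 / 88.270 = 9.4388 m/s².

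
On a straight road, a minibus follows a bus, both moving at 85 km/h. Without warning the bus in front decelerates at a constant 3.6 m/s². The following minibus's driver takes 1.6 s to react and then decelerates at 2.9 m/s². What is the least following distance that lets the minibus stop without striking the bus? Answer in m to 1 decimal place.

85 km/h ÷ 3.6 = 23.6111 m/s.
Leader travels v²/(2a_L) = 557.484 / 7.200 = 77.428 m before stopping.
Follower covers v·t_r = 23.6111 × 1.6 = 37.778 m while reacting, then v²/(2a_F) = 557.484 / 5.800 = 96.118 m while braking, for a total of 37.778 + 96.118 = 133.896 m.
Since a_F ≤ a_L and the follower starts braking later, the follower is never slower than the leader, so the closest approach is when both have stopped.
Minimum gap = 133.896 − 77.428 = 56.468 m.

Minimum gap ≈ 56.5 m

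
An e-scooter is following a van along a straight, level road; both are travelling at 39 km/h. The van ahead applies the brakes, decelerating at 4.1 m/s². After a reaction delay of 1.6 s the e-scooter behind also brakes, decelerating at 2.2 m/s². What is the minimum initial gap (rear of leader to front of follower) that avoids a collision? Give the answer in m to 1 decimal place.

Minimum gap ≈ 29.7 m

39 km/h ÷ 3.6 = 10.8333 m/s.
Leader travels v²/(2a_L) = 117.360 / 8.200 = 14.312 m before stopping.
Follower covers v·t_r = 10.8333 × 1.6 = 17.333 m while reacting, then v²/(2a_F) = 117.360 / 4.400 = 26.673 m while braking, for a total of 17.333 + 26.673 = 44.006 m.
Since a_F ≤ a_L and the follower starts braking later, the follower is never slower than the leader, so the closest approach is when both have stopped.
Minimum gap = 44.006 − 14.312 = 29.694 m.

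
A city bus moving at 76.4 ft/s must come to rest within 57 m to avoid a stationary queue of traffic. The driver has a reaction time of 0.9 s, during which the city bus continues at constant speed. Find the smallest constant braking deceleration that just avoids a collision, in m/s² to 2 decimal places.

Required deceleration ≈ 7.52 m/s²

76.4 ft/s × 0.3048 = 23.2867 m/s.
Distance covered during reaction = 23.2867 × 0.9 = 20.958 m.
Distance available for braking: 57 − 20.958 = 36.042 m.
v² = 2a·d ⇒ a = v²/(2d) = 23.2867² / (2 × 36.042) = 542.270 / 72.084 = 7.5228 m/s².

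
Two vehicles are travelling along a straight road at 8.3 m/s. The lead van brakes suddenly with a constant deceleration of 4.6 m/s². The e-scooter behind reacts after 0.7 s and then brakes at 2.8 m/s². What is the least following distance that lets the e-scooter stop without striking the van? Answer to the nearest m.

Leader travels v²/(2a_L) = 68.890 / 9.200 = 7.488 m before stopping.
Follower covers v·t_r = 8.3000 × 0.7 = 5.810 m while reacting, then v²/(2a_F) = 68.890 / 5.600 = 12.302 m while braking, for a total of 5.810 + 12.302 = 18.112 m.
Since a_F ≤ a_L and the follower starts braking later, the follower is never slower than the leader, so the closest approach is when both have stopped.
Minimum gap = 18.112 − 7.488 = 10.624 m.

Minimum gap ≈ 11 m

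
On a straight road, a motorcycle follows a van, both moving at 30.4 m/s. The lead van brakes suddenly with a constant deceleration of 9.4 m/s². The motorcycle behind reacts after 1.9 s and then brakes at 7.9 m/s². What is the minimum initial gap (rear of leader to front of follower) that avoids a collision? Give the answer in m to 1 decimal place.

Minimum gap ≈ 67.1 m

Leader travels v²/(2a_L) = 924.160 / 18.800 = 49.157 m before stopping.
Follower covers v·t_r = 30.4000 × 1.9 = 57.760 m while reacting, then v²/(2a_F) = 924.160 / 15.800 = 58.491 m while braking, for a total of 57.760 + 58.491 = 116.251 m.
Since a_F ≤ a_L and the follower starts braking later, the follower is never slower than the leader, so the closest approach is when both have stopped.
Minimum gap = 116.251 − 49.157 = 67.094 m.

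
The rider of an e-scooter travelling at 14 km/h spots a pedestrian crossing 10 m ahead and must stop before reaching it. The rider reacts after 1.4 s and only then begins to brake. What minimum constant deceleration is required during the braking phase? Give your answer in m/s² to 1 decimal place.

14 km/h ÷ 3.6 = 3.8889 m/s.
Distance covered during reaction = 3.8889 × 1.4 = 5.444 m.
Distance available for braking: 10 − 5.444 = 4.556 m.
v² = 2a·d ⇒ a = v²/(2d) = 3.8889² / (2 × 4.556) = 15.124 / 9.112 = 1.6598 m/s².

Required deceleration ≈ 1.7 m/s²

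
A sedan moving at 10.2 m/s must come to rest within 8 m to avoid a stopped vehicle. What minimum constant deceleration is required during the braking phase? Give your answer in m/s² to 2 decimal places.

Required deceleration ≈ 6.50 m/s²

v² = 2a·d ⇒ a = v²/(2d) = 10.2000² / (2 × 8.000) = 104.040 / 16.000 = 6.5025 m/s².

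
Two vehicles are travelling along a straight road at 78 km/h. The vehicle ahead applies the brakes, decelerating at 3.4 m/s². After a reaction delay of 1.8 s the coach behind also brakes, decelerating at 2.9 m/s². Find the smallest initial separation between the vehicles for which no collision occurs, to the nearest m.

Minimum gap ≈ 51 m

78 km/h ÷ 3.6 = 21.6667 m/s.
Leader travels v²/(2a_L) = 469.446 / 6.800 = 69.036 m before stopping.
Follower covers v·t_r = 21.6667 × 1.8 = 39.000 m while reacting, then v²/(2a_F) = 469.446 / 5.800 = 80.939 m while braking, for a total of 39.000 + 80.939 = 119.939 m.
Since a_F ≤ a_L and the follower starts braking later, the follower is never slower than the leader, so the closest approach is when both have stopped.
Minimum gap = 119.939 − 69.036 = 50.903 m.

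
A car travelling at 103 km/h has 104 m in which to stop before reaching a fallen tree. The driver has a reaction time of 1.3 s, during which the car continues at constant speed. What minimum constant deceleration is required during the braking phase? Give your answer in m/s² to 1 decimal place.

103 km/h ÷ 3.6 = 28.6111 m/s.
Distance covered during reaction = 28.6111 × 1.3 = 37.194 m.
Distance available for braking: 104 − 37.194 = 66.806 m.
v² = 2a·d ⇒ a = v²/(2d) = 28.6111² / (2 × 66.806) = 818.595 / 133.612 = 6.1267 m/s².

Required deceleration ≈ 6.1 m/s²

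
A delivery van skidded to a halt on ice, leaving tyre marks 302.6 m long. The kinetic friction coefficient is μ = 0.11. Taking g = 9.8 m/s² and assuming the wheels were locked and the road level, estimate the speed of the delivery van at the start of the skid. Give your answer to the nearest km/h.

Initial speed ≈ 92 km/h

Deceleration a = μg = 0.11 × 9.8 = 1.078 m/s².
v = √(2a·d) = √(2 × 1.078 × 302.6) = √652.406 = 25.5422 m/s.
= 25.5422 × 3.6 = 91.952 km/h.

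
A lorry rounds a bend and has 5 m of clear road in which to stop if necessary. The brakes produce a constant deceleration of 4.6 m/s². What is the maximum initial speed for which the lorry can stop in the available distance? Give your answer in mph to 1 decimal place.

Maximum speed ≈ 15.2 mph

v²/(2a) = d ⇒ v = √(2 × 4.600 × 5) = √46.00 = 6.7823 m/s.
6.7823 m/s ÷ 0.44704 = 15.172 mph.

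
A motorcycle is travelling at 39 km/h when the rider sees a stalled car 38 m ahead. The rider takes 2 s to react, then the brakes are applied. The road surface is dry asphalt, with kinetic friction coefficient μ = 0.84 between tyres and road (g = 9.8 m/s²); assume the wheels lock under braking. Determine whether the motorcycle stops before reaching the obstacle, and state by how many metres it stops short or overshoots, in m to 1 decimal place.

39 km/h ÷ 3.6 = 10.8333 m/s.
a = μg = 0.84 × 9.8 = 8.232 m/s².
Reaction distance = 10.8333 × 2 = 21.667 m.
Braking distance = v²/(2a) = 117.360 / 16.464 = 7.128 m.
Total stopping distance = 21.667 + 7.128 = 28.795 m, vs 38 m available — it stops with 38 − 28.795 = 9.205 m to spare.

Yes — it stops 9.2 m short of the obstacle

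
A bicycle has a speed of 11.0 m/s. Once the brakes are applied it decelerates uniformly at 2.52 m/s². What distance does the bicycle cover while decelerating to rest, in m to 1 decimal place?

Braking distance ≈ 24.0 m

Braking distance = v²/(2a) = 11.0000² / (2 × 2.520) = 121.000 / 5.040 = 24.008 m.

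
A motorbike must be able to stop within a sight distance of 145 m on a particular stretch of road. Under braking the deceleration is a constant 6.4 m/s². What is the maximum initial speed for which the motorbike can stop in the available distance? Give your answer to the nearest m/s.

Maximum speed ≈ 43 m/s

v²/(2a) = d ⇒ v = √(2 × 6.400 × 145) = √1856.00 = 43.0813 m/s.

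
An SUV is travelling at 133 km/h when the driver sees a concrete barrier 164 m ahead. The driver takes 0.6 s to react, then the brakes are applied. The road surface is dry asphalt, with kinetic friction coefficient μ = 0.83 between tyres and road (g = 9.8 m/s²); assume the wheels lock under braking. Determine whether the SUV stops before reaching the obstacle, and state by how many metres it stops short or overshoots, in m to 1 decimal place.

133 km/h ÷ 3.6 = 36.9444 m/s.
a = μg = 0.83 × 9.8 = 8.134 m/s².
Reaction distance = 36.9444 × 0.6 = 22.167 m.
Braking distance = v²/(2a) = 1364.889 / 16.268 = 83.900 m.
Total stopping distance = 22.167 + 83.900 = 106.067 m, vs 164 m available — it stops with 164 − 106.067 = 57.933 m to spare.

Yes — it stops 57.9 m short of the obstacle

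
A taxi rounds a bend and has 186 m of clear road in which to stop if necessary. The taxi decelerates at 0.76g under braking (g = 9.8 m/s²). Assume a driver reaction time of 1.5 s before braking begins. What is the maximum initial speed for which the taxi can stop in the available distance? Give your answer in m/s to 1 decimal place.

a = 0.76 × 9.8 = 7.448 m/s².
Stopping distance: v·t_r + v²/(2a) = 186 with t_r = 1.5 s and a = 7.448 m/s².
So v² + 22.344 v − 2770.66 = 0.
Positive root: v = −a·t_r + √((a·t_r)² + 2a·d) = −11.172 + √(124.814 + 2770.66) = 42.6376 m/s.

Maximum speed ≈ 42.6 m/s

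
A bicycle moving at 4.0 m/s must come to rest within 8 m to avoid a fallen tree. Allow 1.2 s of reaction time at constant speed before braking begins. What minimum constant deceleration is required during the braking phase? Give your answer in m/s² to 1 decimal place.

Required deceleration ≈ 2.5 m/s²

Distance covered during reaction = 4.0000 × 1.2 = 4.800 m.
Distance available for braking: 8 − 4.800 = 3.200 m.
v² = 2a·d ⇒ a = v²/(2d) = 4.0000² / (2 × 3.200) = 16.000 / 6.400 = 2.5000 m/s².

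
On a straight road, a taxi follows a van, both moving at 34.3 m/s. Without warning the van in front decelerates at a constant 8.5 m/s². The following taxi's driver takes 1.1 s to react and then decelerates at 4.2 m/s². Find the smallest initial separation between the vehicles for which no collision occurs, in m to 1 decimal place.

Leader travels v²/(2a_L) = 1176.490 / 17.000 = 69.205 m before stopping.
Follower covers v·t_r = 34.3000 × 1.1 = 37.730 m while reacting, then v²/(2a_F) = 1176.490 / 8.400 = 140.058 m while braking, for a total of 37.730 + 140.058 = 177.788 m.
Since a_F ≤ a_L and the follower starts braking later, the follower is never slower than the leader, so the closest approach is when both have stopped.
Minimum gap = 177.788 − 69.205 = 108.583 m.

Minimum gap ≈ 108.6 m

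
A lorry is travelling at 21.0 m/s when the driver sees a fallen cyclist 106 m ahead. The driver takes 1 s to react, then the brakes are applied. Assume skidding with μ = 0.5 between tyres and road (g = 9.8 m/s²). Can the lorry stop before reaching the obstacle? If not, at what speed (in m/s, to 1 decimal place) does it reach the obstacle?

a = μg = 0.5 × 9.8 = 4.900 m/s².
Reaction distance = 21.0000 × 1 = 21.000 m.
Braking distance = v²/(2a) = 441.000 / 9.800 = 45.000 m.
Total stopping distance = 21.000 + 45.000 = 66.000 m, vs 106 m available — it stops with 106 − 66.000 = 40.000 m to spare.

Yes — it stops about 40.0 m short of the obstacle, so it never reaches it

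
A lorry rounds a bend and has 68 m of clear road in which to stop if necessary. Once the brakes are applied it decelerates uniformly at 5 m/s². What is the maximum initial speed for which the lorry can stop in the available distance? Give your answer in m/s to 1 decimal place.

v²/(2a) = d ⇒ v = √(2 × 5.000 × 68) = √680.00 = 26.0768 m/s.

Maximum speed ≈ 26.1 m/s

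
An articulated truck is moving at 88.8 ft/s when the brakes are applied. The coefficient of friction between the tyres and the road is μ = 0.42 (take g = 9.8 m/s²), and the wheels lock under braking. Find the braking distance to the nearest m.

Braking distance ≈ 89 m

88.8 ft/s × 0.3048 = 27.0662 m/s.
a = μg = 0.42 × 9.8 = 4.116 m/s².
Braking distance = v²/(2a) = 27.0662² / (2 × 4.116) = 732.579 / 8.232 = 88.992 m.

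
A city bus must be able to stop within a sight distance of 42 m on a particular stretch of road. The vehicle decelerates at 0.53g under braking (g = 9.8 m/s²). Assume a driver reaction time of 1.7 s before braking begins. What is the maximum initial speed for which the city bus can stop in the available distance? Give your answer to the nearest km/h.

a = 0.53 × 9.8 = 5.194 m/s².
Stopping distance: v·t_r + v²/(2a) = 42 with t_r = 1.7 s and a = 5.194 m/s².
So v² + 17.660 v − 436.30 = 0.
Positive root: v = −a·t_r + √((a·t_r)² + 2a·d) = −8.830 + √(77.969 + 436.30) = 13.8475 m/s.
13.8475 m/s × 3.6 = 49.851 km/h.

Maximum speed ≈ 50 km/h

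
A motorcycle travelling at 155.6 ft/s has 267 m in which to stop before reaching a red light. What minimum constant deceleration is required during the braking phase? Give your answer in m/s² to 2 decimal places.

155.6 ft/s × 0.3048 = 47.4269 m/s.
v² = 2a·d ⇒ a = v²/(2d) = 47.4269² / (2 × 267.000) = 2249.311 / 534.000 = 4.2122 m/s².

Required deceleration ≈ 4.21 m/s²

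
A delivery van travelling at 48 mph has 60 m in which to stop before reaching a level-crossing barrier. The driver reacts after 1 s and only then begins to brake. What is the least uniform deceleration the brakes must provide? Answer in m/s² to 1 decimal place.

Required deceleration ≈ 6.0 m/s²

48 mph × 0.44704 = 21.4579 m/s.
Distance covered during reaction = 21.4579 × 1 = 21.458 m.
Distance available for braking: 60 − 21.458 = 38.542 m.
v² = 2a·d ⇒ a = v²/(2d) = 21.4579² / (2 × 38.542) = 460.441 / 77.084 = 5.9732 m/s².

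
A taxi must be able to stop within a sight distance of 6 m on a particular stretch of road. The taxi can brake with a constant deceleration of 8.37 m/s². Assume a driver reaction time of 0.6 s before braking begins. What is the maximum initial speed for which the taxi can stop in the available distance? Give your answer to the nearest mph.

Stopping distance: v·t_r + v²/(2a) = 6 with t_r = 0.6 s and a = 8.370 m/s².
So v² + 10.044 v − 100.44 = 0.
Positive root: v = −a·t_r + √((a·t_r)² + 2a·d) = −5.022 + √(25.220 + 100.44) = 6.1878 m/s.
6.1878 m/s ÷ 0.44704 = 13.842 mph.

Maximum speed ≈ 14 mph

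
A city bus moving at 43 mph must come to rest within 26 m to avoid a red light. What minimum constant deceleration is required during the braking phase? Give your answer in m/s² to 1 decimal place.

Required deceleration ≈ 7.1 m/s²

43 mph × 0.44704 = 19.2227 m/s.
v² = 2a·d ⇒ a = v²/(2d) = 19.2227² / (2 × 26.000) = 369.512 / 52.000 = 7.1060 m/s².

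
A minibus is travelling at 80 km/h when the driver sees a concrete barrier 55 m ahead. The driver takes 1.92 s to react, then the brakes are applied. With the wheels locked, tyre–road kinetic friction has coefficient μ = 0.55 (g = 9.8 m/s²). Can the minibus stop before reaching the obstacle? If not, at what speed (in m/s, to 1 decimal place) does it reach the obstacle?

80 km/h ÷ 3.6 = 22.2222 m/s.
a = μg = 0.55 × 9.8 = 5.390 m/s².
Reaction distance = 22.2222 × 1.92 = 42.667 m.
Braking distance needed to stop: v²/(2a) = 493.826 / 10.780 = 45.809 m, so total needed = 42.667 + 45.809 = 88.476 m > 55 m — it cannot stop.
Distance remaining when braking begins: 55 − 42.667 = 12.333 m.
v² = v₀² − 2a·d = 493.826 − 2 × 5.390 × 12.333 = 360.876 m²/s².
v = √360.876 = 18.997 m/s.

No — it strikes the obstacle at 19.0 m/s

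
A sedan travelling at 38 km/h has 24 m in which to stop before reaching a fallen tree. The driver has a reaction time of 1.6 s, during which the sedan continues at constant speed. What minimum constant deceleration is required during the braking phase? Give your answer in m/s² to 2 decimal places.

38 km/h ÷ 3.6 = 10.5556 m/s.
Distance covered during reaction = 10.5556 × 1.6 = 16.889 m.
Distance available for braking: 24 − 16.889 = 7.111 m.
v² = 2a·d ⇒ a = v²/(2d) = 10.5556² / (2 × 7.111) = 111.421 / 14.222 = 7.8344 m/s².

Required deceleration ≈ 7.83 m/s²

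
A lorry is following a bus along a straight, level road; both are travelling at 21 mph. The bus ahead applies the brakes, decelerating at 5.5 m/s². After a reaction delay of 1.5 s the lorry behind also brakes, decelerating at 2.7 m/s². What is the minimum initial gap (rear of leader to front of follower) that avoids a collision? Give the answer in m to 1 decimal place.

Minimum gap ≈ 22.4 m

21 mph × 0.44704 = 9.3878 m/s.
Leader travels v²/(2a_L) = 88.131 / 11.000 = 8.012 m before stopping.
Follower covers v·t_r = 9.3878 × 1.5 = 14.082 m while reacting, then v²/(2a_F) = 88.131 / 5.400 = 16.321 m while braking, for a total of 14.082 + 16.321 = 30.403 m.
Since a_F ≤ a_L and the follower starts braking later, the follower is never slower than the leader, so the closest approach is when both have stopped.
Minimum gap = 30.403 − 8.012 = 22.391 m.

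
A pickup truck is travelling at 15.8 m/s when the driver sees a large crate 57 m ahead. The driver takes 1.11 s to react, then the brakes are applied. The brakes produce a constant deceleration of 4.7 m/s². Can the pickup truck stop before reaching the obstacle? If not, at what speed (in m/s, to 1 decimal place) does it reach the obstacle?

Reaction distance = 15.8000 × 1.11 = 17.538 m.
Braking distance = v²/(2a) = 249.640 / 9.400 = 26.557 m.
Total stopping distance = 17.538 + 26.557 = 44.095 m, vs 57 m available — it stops with 57 − 44.095 = 12.905 m to spare.

Yes — it stops about 12.9 m short of the obstacle, so it never reaches it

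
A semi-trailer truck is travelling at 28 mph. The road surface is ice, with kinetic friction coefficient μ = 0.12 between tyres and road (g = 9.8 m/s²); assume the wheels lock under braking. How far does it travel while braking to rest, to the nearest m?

Braking distance ≈ 67 m

28 mph × 0.44704 = 12.5171 m/s.
a = μg = 0.12 × 9.8 = 1.176 m/s².
Braking distance = v²/(2a) = 12.5171² / (2 × 1.176) = 156.678 / 2.352 = 66.615 m.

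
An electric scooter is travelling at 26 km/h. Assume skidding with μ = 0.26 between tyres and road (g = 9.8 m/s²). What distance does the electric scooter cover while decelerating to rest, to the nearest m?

26 km/h ÷ 3.6 = 7.2222 m/s.
a = μg = 0.26 × 9.8 = 2.548 m/s².
Braking distance = v²/(2a) = 7.2222² / (2 × 2.548) = 52.160 / 5.096 = 10.235 m.

Braking distance ≈ 10 m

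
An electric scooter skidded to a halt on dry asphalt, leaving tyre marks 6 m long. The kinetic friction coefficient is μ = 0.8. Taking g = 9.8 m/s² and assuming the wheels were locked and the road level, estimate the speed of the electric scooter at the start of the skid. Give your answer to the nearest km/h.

Deceleration a = μg = 0.8 × 9.8 = 7.840 m/s².
v = √(2a·d) = √(2 × 7.840 × 6) = √94.080 = 9.6995 m/s.
= 9.6995 × 3.6 = 34.918 km/h.

Initial speed ≈ 35 km/h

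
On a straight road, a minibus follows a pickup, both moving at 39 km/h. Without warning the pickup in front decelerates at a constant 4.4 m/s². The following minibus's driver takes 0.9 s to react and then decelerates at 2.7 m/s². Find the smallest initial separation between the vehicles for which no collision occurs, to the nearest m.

39 km/h ÷ 3.6 = 10.8333 m/s.
Leader travels v²/(2a_L) = 117.360 / 8.800 = 13.336 m before stopping.
Follower covers v·t_r = 10.8333 × 0.9 = 9.750 m while reacting, then v²/(2a_F) = 117.360 / 5.400 = 21.733 m while braking, for a total of 9.750 + 21.733 = 31.483 m.
Since a_F ≤ a_L and the follower starts braking later, the follower is never slower than the leader, so the closest approach is when both have stopped.
Minimum gap = 31.483 − 13.336 = 18.147 m.

Minimum gap ≈ 18 m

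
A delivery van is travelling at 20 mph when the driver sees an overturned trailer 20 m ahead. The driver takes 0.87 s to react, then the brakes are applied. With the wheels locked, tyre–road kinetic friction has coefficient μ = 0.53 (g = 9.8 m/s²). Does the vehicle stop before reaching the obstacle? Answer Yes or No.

20 mph × 0.44704 = 8.9408 m/s.
a = μg = 0.53 × 9.8 = 5.194 m/s².
Reaction distance = 8.9408 × 0.87 = 7.778 m.
Braking distance = v²/(2a) = 79.938 / 10.388 = 7.695 m.
Total stopping distance = 7.778 + 7.695 = 15.473 m, vs 20 m available — it stops with 20 − 15.473 = 4.527 m to spare.

Yes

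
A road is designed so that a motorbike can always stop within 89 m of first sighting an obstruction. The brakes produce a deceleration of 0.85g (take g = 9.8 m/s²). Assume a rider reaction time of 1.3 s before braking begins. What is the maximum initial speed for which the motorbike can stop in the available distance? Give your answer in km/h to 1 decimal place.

Maximum speed ≈ 105.0 km/h

a = 0.85 × 9.8 = 8.330 m/s².
Stopping distance: v·t_r + v²/(2a) = 89 with t_r = 1.3 s and a = 8.330 m/s².
So v² + 21.658 v − 1482.74 = 0.
Positive root: v = −a·t_r + √((a·t_r)² + 2a·d) = −10.829 + √(117.267 + 1482.74) = 29.1711 m/s.
29.1711 m/s × 3.6 = 105.016 km/h.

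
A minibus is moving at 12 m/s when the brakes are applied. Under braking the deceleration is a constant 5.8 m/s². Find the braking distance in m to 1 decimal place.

Braking distance = v²/(2a) = 12.0000² / (2 × 5.800) = 144.000 / 11.600 = 12.414 m.

Braking distance ≈ 12.4 m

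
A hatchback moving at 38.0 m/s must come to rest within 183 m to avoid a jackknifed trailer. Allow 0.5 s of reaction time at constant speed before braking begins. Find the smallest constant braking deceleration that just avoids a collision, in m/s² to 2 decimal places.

Required deceleration ≈ 4.40 m/s²

Distance covered during reaction = 38.0000 × 0.5 = 19.000 m.
Distance available for braking: 183 − 19.000 = 164.000 m.
v² = 2a·d ⇒ a = v²/(2d) = 38.0000² / (2 × 164.000) = 1444.000 / 328.000 = 4.4024 m/s².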